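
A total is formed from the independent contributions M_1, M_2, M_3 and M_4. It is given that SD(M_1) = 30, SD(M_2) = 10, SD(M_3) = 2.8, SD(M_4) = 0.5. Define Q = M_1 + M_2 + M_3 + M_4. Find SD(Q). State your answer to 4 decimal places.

Var(M_1) = 900, Var(M_2) = 100, Var(M_3) = 7.84, Var(M_4) = 0.25
By independence, Var(Q) = (1)²Var(M_1) + (1)²Var(M_2) + (1)²Var(M_3) + (1)²Var(M_4)
= (1)²·900 + (1)²·100 + (1)²·7.84 + (1)²·0.25 = 1008.09
SD(Q) = √1008.09 ≈ 31.7504

31.7504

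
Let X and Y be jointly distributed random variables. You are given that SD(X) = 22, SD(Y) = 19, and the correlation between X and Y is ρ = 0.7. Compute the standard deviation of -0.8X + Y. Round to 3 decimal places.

V(X) = (22)² = 484;  V(Y) = (19)² = 361
Cov(X,Y) = ρ·SD(X)·SD(Y) = 0.7·22·19 = 292.6
V(-0.8X + Y) = (-0.8)²·V(X) + (1)²·V(Y) + 2·(-0.8)·(1)·Cov(X,Y)
= 0.64·484 + 1·361 + -1.6·292.6 = 202.6
SD(-0.8X + Y) = √202.6 ≈ 14.234

14.234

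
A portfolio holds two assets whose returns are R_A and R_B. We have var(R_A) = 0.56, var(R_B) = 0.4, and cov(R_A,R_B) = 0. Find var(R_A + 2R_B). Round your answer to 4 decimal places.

2.1600

var(R_A + 2R_B) = (1)²·var(R_A) + (2)²·var(R_B) + 2·(1)·(2)·cov(R_A,R_B)
= 1·0.56 + 4·0.4 + 4·0 = 2.16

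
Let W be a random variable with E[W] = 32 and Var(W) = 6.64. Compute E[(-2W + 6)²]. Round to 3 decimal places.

3390.560

E[-2W + 6] = -2·32 + 6 = -58
Var(-2W + 6) = (-2)²·6.64 = 26.56
E[(-2W + 6)²] = Var((-2W + 6)) + (E[(-2W + 6)])² = 26.56 + (-58)² = 3390.56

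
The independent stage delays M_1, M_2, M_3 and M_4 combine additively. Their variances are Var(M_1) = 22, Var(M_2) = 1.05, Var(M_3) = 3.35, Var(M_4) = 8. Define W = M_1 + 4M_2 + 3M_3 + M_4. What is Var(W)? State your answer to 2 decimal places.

By independence, Var(W) = (1)²Var(M_1) + (4)²Var(M_2) + (3)²Var(M_3) + (1)²Var(M_4)
= (1)²·22 + (4)²·1.05 + (3)²·3.35 + (1)²·8 = 76.95

76.95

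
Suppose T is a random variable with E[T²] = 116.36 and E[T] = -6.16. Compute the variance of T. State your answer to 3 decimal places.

78.414

var(T) = 116.36 − (-6.16)² = 78.4144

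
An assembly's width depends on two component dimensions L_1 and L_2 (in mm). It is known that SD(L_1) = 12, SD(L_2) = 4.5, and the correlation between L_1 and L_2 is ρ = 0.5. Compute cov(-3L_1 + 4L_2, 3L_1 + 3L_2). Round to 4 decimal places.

-972.0000

Var(L_1) = (12)² = 144;  Var(L_2) = (4.5)² = 20.25
cov(L_1,L_2) = ρ·SD(L_1)·SD(L_2) = 0.5·12·4.5 = 27
cov(-3L_1 + 4L_2, 3L_1 + 3L_2) = (-3)(3)Var(L_1) + (4)(3)Var(L_2) + [(-3)(3) + (4)(3)]cov(L_1,L_2)
= -9·144 + 12·20.25 + 3·27 = -972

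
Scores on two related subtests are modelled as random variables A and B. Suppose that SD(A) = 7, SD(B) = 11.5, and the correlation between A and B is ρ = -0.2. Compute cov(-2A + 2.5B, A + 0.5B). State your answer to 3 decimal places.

43.163

var(A) = (7)² = 49;  var(B) = (11.5)² = 132.25
cov(A,B) = ρ·SD(A)·SD(B) = -0.2·7·11.5 = -16.1
cov(-2A + 2.5B, A + 0.5B) = (-2)(1)var(A) + (2.5)(0.5)var(B) + [(-2)(0.5) + (2.5)(1)]cov(A,B)
= -2·49 + 1.25·132.25 + 1.5·-16.1 = 43.1625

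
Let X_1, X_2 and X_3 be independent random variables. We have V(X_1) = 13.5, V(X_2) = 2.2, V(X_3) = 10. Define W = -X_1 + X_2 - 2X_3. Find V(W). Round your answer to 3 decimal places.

By independence, V(W) = (-1)²V(X_1) + (1)²V(X_2) + (-2)²V(X_3)
= (-1)²·13.5 + (1)²·2.2 + (-2)²·10 = 55.7

55.700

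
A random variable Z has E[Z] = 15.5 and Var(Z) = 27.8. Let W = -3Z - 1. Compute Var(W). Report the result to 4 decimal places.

Var(-3Z - 1) = (-3)²·Var(Z) = 9·27.8 = 250.2

250.2000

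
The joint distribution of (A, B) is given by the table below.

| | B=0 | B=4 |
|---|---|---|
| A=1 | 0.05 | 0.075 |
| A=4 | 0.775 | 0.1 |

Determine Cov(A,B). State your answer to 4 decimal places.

-0.6375

E[A] = 3.625,  E[B] = 0.7
E[AB] = 1.9
Cov(A,B) = E[AB] − E[A]E[B] = 1.9 − (3.625)(0.7) = -0.6375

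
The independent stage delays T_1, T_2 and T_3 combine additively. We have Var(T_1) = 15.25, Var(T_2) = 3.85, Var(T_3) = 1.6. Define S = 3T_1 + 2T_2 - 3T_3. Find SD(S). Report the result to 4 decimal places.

By independence, Var(S) = (3)²Var(T_1) + (2)²Var(T_2) + (-3)²Var(T_3)
= (3)²·15.25 + (2)²·3.85 + (-3)²·1.6 = 167.05
SD(S) = √167.05 ≈ 12.9248

12.9248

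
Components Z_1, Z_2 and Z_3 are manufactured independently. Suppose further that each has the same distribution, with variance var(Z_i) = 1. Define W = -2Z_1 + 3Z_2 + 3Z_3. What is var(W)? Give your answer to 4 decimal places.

22.0000

By independence, var(W) = (-2)²var(Z_1) + (3)²var(Z_2) + (3)²var(Z_3)
= (-2)²·1 + (3)²·1 + (3)²·1 = 22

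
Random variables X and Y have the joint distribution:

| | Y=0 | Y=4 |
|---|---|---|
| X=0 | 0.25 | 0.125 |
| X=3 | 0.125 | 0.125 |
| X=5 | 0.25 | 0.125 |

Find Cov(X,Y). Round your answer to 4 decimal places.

0.0625

E[X] = 2.625,  E[Y] = 1.5
E[XY] = 4
Cov(X,Y) = E[XY] − E[X]E[Y] = 4 − (2.625)(1.5) = 0.0625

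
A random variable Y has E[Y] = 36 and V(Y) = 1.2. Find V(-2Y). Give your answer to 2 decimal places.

4.80

V(-2Y) = (-2)²·V(Y) = 4·1.2 = 4.8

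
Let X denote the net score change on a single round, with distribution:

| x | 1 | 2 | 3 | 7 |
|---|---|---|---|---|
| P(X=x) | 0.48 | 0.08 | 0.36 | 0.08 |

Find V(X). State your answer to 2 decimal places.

E[X] = (1)(0.48) + (2)(0.08) + (3)(0.36) + (7)(0.08) = 2.28
E[X²] = (1)²(0.48) + (2)²(0.08) + (3)²(0.36) + (7)²(0.08) = 7.96
V(X) = E[X²] − (E[X])² = 7.96 − (2.28)² = 2.7616

2.76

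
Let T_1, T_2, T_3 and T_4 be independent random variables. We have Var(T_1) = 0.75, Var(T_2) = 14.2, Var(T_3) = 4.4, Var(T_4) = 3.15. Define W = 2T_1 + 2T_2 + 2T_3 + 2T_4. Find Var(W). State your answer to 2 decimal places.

90.00

By independence, Var(W) = (2)²Var(T_1) + (2)²Var(T_2) + (2)²Var(T_3) + (2)²Var(T_4)
= (2)²·0.75 + (2)²·14.2 + (2)²·4.4 + (2)²·3.15 = 90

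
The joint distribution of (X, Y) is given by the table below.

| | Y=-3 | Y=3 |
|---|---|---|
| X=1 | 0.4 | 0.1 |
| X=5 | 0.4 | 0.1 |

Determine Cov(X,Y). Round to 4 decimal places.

E[X] = 3,  E[Y] = -1.8
E[XY] = -5.4
Cov(X,Y) = E[XY] − E[X]E[Y] = -5.4 − (3)(-1.8) = 0

0.0000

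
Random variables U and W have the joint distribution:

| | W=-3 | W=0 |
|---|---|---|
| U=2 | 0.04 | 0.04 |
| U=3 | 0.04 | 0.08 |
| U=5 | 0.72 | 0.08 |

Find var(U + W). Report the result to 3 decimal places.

1.306

E[U] = 4.52,  E[W] = -2.4,  E[UW] = -11.4
var(U) = 21.4 − (4.52)² = 0.9696;  var(W) = 7.2 − (-2.4)² = 1.44
Cov(U,W) = -11.4 − (4.52)(-2.4) = -0.552
var(U + W) = (1)²·0.9696 + (1)²·1.44 + 2·(1)·(1)·-0.552 = 1.3056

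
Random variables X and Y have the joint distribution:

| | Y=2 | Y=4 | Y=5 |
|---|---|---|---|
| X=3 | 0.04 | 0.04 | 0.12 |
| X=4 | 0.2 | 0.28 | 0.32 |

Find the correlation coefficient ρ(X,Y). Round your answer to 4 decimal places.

E[X] = 3.8,  E[Y] = 3.96
E[XY] = 15
Cov(X,Y) = E[XY] − E[X]E[Y] = 15 − (3.8)(3.96) = -0.048
Var(X) = 0.16,  Var(Y) = 1.3984
ρ = -0.048 / √(0.16·1.3984) ≈ -0.1015

-0.1015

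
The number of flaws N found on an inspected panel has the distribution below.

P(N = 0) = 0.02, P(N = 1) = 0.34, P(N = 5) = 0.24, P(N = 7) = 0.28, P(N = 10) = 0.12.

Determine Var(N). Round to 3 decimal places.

9.970

E[N] = (0)(0.02) + (1)(0.34) + (5)(0.24) + (7)(0.28) + (10)(0.12) = 4.7
E[N²] = (0)²(0.02) + (1)²(0.34) + (5)²(0.24) + (7)²(0.28) + (10)²(0.12) = 32.06
Var(N) = E[N²] − (E[N])² = 32.06 − (4.7)² = 9.97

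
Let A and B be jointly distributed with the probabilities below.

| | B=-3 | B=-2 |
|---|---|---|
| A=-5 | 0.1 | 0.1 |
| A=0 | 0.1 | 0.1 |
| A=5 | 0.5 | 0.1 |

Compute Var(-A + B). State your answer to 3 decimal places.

17.410

E[A] = 2,  E[B] = -2.7,  E[AB] = -6
Var(A) = 20 − (2)² = 16;  Var(B) = 7.5 − (-2.7)² = 0.21
Cov(A,B) = -6 − (2)(-2.7) = -0.6
Var(-A + B) = (-1)²·16 + (1)²·0.21 + 2·(-1)·(1)·-0.6 = 17.41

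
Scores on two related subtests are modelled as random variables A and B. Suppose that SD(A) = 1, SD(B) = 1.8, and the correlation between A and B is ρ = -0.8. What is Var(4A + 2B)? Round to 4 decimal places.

Var(A) = (1)² = 1;  Var(B) = (1.8)² = 3.24
Cov(A,B) = ρ·SD(A)·SD(B) = -0.8·1·1.8 = -1.44
Var(4A + 2B) = (4)²·Var(A) + (2)²·Var(B) + 2·(4)·(2)·Cov(A,B)
= 16·1 + 4·3.24 + 16·-1.44 = 5.92

5.9200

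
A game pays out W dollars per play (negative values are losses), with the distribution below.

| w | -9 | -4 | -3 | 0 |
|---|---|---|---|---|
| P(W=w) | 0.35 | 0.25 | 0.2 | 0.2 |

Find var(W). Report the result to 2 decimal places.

11.59

E[W] = (-9)(0.35) + (-4)(0.25) + (-3)(0.2) + (0)(0.2) = -4.75
E[W²] = (-9)²(0.35) + (-4)²(0.25) + (-3)²(0.2) + (0)²(0.2) = 34.15
var(W) = E[W²] − (E[W])² = 34.15 − (-4.75)² = 11.5875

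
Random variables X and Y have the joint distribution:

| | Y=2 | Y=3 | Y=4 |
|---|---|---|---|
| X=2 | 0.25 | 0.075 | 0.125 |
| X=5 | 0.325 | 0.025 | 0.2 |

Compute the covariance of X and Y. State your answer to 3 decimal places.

E[X] = 3.65,  E[Y] = 2.75
E[XY] = 10.075
Cov(X,Y) = E[XY] − E[X]E[Y] = 10.075 − (3.65)(2.75) = 0.0375

0.038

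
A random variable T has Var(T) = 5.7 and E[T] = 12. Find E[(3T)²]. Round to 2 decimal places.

1347.30

E[3T] = 3·12 = 36
Var(3T) = (3)²·5.7 = 51.3
E[(3T)²] = Var((3T)) + (E[(3T)])² = 51.3 + (36)² = 1347.3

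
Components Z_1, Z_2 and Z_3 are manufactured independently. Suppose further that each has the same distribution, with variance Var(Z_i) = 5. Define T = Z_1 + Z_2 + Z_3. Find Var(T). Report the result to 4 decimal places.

15.0000

By independence, Var(T) = (1)²Var(Z_1) + (1)²Var(Z_2) + (1)²Var(Z_3)
= (1)²·5 + (1)²·5 + (1)²·5 = 15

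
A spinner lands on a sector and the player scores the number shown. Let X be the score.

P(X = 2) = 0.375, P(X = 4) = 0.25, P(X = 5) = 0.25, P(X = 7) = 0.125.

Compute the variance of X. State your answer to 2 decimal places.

2.86

E[X] = (2)(0.375) + (4)(0.25) + (5)(0.25) + (7)(0.125) = 3.875
E[X²] = (2)²(0.375) + (4)²(0.25) + (5)²(0.25) + (7)²(0.125) = 17.875
Var(X) = E[X²] − (E[X])² = 17.875 − (3.875)² = 2.859375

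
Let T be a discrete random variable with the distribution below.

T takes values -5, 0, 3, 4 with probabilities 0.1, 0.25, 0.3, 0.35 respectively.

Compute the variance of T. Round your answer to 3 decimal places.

7.560

E[T] = (-5)(0.1) + (0)(0.25) + (3)(0.3) + (4)(0.35) = 1.8
E[T²] = (-5)²(0.1) + (0)²(0.25) + (3)²(0.3) + (4)²(0.35) = 10.8
Var(T) = E[T²] − (E[T])² = 10.8 − (1.8)² = 7.56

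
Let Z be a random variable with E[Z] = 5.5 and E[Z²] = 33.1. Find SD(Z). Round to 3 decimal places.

1.688

Var(Z) = 33.1 − (5.5)² = 2.85
SD(Z) = √2.85 ≈ 1.688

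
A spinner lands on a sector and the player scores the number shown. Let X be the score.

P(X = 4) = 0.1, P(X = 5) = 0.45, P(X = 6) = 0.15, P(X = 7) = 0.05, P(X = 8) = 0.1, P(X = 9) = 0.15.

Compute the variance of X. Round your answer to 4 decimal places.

E[X] = (4)(0.1) + (5)(0.45) + (6)(0.15) + (7)(0.05) + (8)(0.1) + (9)(0.15) = 6.05
E[X²] = (4)²(0.1) + (5)²(0.45) + (6)²(0.15) + (7)²(0.05) + (8)²(0.1) + (9)²(0.15) = 39.25
V(X) = E[X²] − (E[X])² = 39.25 − (6.05)² = 2.6475

2.6475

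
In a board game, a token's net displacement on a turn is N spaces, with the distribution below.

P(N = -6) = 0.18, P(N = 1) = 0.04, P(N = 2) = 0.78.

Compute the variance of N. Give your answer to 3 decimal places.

9.370

E[N] = (-6)(0.18) + (1)(0.04) + (2)(0.78) = 0.52
E[N²] = (-6)²(0.18) + (1)²(0.04) + (2)²(0.78) = 9.64
V(N) = E[N²] − (E[N])² = 9.64 − (0.52)² = 9.3696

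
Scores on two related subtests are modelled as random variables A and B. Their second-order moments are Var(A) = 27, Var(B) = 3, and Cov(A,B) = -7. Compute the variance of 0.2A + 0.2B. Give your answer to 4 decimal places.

Var(0.2A + 0.2B) = (0.2)²·Var(A) + (0.2)²·Var(B) + 2·(0.2)·(0.2)·Cov(A,B)
= 0.04·27 + 0.04·3 + 0.08·-7 = 0.64

0.6400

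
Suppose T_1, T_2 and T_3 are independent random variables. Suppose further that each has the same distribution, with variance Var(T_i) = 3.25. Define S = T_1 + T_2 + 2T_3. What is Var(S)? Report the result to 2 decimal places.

19.50

By independence, Var(S) = (1)²Var(T_1) + (1)²Var(T_2) + (2)²Var(T_3)
= (1)²·3.25 + (1)²·3.25 + (2)²·3.25 = 19.5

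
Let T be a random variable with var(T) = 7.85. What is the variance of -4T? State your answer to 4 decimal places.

var(-4T) = (-4)²·var(T) = 16·7.85 = 125.6

125.6000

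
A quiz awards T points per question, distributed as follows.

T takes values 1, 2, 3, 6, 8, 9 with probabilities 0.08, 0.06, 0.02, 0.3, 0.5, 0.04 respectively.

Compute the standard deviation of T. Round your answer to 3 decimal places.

E[T] = (1)(0.08) + (2)(0.06) + (3)(0.02) + (6)(0.3) + (8)(0.5) + (9)(0.04) = 6.42
E[T²] = (1)²(0.08) + (2)²(0.06) + (3)²(0.02) + (6)²(0.3) + (8)²(0.5) + (9)²(0.04) = 46.54
Var(T) = E[T²] − (E[T])² = 46.54 − (6.42)² = 5.3236
SD(T) = √5.3236 ≈ 2.307

2.307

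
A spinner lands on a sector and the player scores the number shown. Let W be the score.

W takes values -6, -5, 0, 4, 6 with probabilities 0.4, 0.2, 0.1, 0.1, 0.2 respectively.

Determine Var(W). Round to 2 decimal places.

E[W] = (-6)(0.4) + (-5)(0.2) + (0)(0.1) + (4)(0.1) + (6)(0.2) = -1.8
E[W²] = (-6)²(0.4) + (-5)²(0.2) + (0)²(0.1) + (4)²(0.1) + (6)²(0.2) = 28.2
Var(W) = E[W²] − (E[W])² = 28.2 − (-1.8)² = 24.96

24.96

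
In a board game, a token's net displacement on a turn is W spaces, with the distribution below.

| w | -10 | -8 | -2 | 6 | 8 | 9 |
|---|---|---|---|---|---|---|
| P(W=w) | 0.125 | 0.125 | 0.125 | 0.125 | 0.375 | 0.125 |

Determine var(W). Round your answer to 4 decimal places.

53.9844

E[W] = (-10)(0.125) + (-8)(0.125) + (-2)(0.125) + (6)(0.125) + (8)(0.375) + (9)(0.125) = 2.375
E[W²] = (-10)²(0.125) + (-8)²(0.125) + (-2)²(0.125) + (6)²(0.125) + (8)²(0.375) + (9)²(0.125) = 59.625
var(W) = E[W²] − (E[W])² = 59.625 − (2.375)² = 53.984375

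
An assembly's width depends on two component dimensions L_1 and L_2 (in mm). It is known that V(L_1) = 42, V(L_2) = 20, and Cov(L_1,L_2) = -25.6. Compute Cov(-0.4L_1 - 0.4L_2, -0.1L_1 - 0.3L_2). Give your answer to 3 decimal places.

Cov(-0.4L_1 - 0.4L_2, -0.1L_1 - 0.3L_2) = (-0.4)(-0.1)V(L_1) + (-0.4)(-0.3)V(L_2) + [(-0.4)(-0.3) + (-0.4)(-0.1)]Cov(L_1,L_2)
= 0.04·42 + 0.12·20 + 0.16·-25.6 = -0.016

-0.016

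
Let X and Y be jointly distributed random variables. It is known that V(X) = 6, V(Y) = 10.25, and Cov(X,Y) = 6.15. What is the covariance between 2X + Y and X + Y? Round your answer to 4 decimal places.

40.7000

Cov(2X + Y, X + Y) = (2)(1)V(X) + (1)(1)V(Y) + [(2)(1) + (1)(1)]Cov(X,Y)
= 2·6 + 1·10.25 + 3·6.15 = 40.7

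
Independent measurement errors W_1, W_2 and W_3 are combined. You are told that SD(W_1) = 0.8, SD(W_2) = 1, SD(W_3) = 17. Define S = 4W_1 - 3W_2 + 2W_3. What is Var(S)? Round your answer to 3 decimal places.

Var(W_1) = 0.64, Var(W_2) = 1, Var(W_3) = 289
By independence, Var(S) = (4)²Var(W_1) + (-3)²Var(W_2) + (2)²Var(W_3)
= (4)²·0.64 + (-3)²·1 + (2)²·289 = 1175.24

1175.240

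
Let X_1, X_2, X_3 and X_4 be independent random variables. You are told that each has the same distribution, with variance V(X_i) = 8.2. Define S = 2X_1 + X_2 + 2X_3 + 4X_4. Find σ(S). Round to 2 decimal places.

By independence, V(S) = (2)²V(X_1) + (1)²V(X_2) + (2)²V(X_3) + (4)²V(X_4)
= (2)²·8.2 + (1)²·8.2 + (2)²·8.2 + (4)²·8.2 = 205
σ(S) = √205 ≈ 14.32

14.32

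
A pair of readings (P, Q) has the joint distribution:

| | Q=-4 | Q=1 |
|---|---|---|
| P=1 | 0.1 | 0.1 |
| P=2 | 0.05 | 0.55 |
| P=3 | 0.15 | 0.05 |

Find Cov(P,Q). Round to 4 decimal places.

-0.2500

E[P] = 2,  E[Q] = -0.5
E[PQ] = -1.25
Cov(P,Q) = E[PQ] − E[P]E[Q] = -1.25 − (2)(-0.5) = -0.25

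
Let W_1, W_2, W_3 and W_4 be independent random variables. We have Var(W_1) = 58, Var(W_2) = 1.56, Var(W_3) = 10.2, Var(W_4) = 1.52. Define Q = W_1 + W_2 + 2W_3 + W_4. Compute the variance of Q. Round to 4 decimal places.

101.8800

By independence, Var(Q) = (1)²Var(W_1) + (1)²Var(W_2) + (2)²Var(W_3) + (1)²Var(W_4)
= (1)²·58 + (1)²·1.56 + (2)²·10.2 + (1)²·1.52 = 101.88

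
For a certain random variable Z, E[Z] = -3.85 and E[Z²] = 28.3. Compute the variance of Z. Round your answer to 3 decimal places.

V(Z) = 28.3 − (-3.85)² = 13.4775

13.478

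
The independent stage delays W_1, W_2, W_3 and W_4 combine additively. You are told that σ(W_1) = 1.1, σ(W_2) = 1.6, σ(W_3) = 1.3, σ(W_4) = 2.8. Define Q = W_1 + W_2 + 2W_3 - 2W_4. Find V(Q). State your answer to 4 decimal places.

41.8900

V(W_1) = 1.21, V(W_2) = 2.56, V(W_3) = 1.69, V(W_4) = 7.84
By independence, V(Q) = (1)²V(W_1) + (1)²V(W_2) + (2)²V(W_3) + (-2)²V(W_4)
= (1)²·1.21 + (1)²·2.56 + (2)²·1.69 + (-2)²·7.84 = 41.89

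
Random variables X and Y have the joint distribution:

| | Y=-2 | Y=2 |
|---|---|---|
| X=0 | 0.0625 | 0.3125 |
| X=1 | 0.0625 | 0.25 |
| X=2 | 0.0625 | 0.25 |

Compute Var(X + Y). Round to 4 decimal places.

3.0273

E[X] = 0.9375,  E[Y] = 1.25,  E[XY] = 1.125
Var(X) = 1.5625 − (0.9375)² = 0.68359375;  Var(Y) = 4 − (1.25)² = 2.4375
cov(X,Y) = 1.125 − (0.9375)(1.25) = -0.046875
Var(X + Y) = (1)²·0.68359375 + (1)²·2.4375 + 2·(1)·(1)·-0.046875 = 3.02734375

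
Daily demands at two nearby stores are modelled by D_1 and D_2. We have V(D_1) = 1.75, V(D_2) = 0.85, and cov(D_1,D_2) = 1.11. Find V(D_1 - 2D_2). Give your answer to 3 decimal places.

V(D_1 - 2D_2) = (1)²·V(D_1) + (-2)²·V(D_2) + 2·(1)·(-2)·cov(D_1,D_2)
= 1·1.75 + 4·0.85 + -4·1.11 = 0.71

0.710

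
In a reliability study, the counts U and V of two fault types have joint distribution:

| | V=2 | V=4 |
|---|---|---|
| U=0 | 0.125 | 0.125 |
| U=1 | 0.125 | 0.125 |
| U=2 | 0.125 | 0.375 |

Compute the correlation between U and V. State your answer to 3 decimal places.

0.234

E[U] = 1.25,  E[V] = 3.25
E[UV] = 4.25
Cov(U,V) = E[UV] − E[U]E[V] = 4.25 − (1.25)(3.25) = 0.1875
Var(U) = 0.6875,  Var(V) = 0.9375
ρ = 0.1875 / √(0.6875·0.9375) ≈ 0.234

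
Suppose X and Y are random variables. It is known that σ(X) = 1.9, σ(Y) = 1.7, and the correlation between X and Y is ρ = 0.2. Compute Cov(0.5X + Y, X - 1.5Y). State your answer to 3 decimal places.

-2.369

Var(X) = (1.9)² = 3.61;  Var(Y) = (1.7)² = 2.89
Cov(X,Y) = ρ·σ(X)·σ(Y) = 0.2·1.9·1.7 = 0.646
Cov(0.5X + Y, X - 1.5Y) = (0.5)(1)Var(X) + (1)(-1.5)Var(Y) + [(0.5)(-1.5) + (1)(1)]Cov(X,Y)
= 0.5·3.61 + -1.5·2.89 + 0.25·0.646 = -2.3685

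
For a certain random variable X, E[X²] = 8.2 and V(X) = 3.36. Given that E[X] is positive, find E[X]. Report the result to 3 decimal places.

2.200

(E[X])² = E[X²] − V(X) = 8.2 − 3.36 = 4.84
E[X] = √4.84 = 2.2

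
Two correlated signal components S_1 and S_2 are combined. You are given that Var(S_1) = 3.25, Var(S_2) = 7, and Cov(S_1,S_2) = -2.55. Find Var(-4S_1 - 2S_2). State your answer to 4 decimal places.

39.2000

Var(-4S_1 - 2S_2) = (-4)²·Var(S_1) + (-2)²·Var(S_2) + 2·(-4)·(-2)·Cov(S_1,S_2)
= 16·3.25 + 4·7 + 16·-2.55 = 39.2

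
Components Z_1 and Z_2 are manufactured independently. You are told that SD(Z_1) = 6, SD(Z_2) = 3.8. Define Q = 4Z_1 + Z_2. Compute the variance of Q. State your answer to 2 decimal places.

590.44

Var(Z_1) = 36, Var(Z_2) = 14.44
By independence, Var(Q) = (4)²Var(Z_1) + (1)²Var(Z_2)
= (4)²·36 + (1)²·14.44 = 590.44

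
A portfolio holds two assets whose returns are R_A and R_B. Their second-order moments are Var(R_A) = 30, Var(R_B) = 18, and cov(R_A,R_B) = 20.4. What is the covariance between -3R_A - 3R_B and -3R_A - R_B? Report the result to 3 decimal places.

568.800

cov(-3R_A - 3R_B, -3R_A - R_B) = (-3)(-3)Var(R_A) + (-3)(-1)Var(R_B) + [(-3)(-1) + (-3)(-3)]cov(R_A,R_B)
= 9·30 + 3·18 + 12·20.4 = 568.8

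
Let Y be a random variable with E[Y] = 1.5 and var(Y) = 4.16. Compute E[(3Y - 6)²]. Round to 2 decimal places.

39.69

E[3Y - 6] = 3·1.5 − 6 = -1.5
var(3Y - 6) = (3)²·4.16 = 37.44
E[(3Y - 6)²] = var((3Y - 6)) + (E[(3Y - 6)])² = 37.44 + (-1.5)² = 39.69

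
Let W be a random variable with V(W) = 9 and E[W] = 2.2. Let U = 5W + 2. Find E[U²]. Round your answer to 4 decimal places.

E[5W + 2] = 5·2.2 + 2 = 13
V(5W + 2) = (5)²·9 = 225
E[U²] = V(U) + (E[U])² = 225 + (13)² = 394

394.0000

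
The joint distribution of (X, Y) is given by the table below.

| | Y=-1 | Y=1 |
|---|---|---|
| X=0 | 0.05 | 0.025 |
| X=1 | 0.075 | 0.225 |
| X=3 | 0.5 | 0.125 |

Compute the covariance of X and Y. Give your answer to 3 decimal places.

E[X] = 2.175,  E[Y] = -0.25
E[XY] = -0.975
Cov(X,Y) = E[XY] − E[X]E[Y] = -0.975 − (2.175)(-0.25) = -0.43125

-0.431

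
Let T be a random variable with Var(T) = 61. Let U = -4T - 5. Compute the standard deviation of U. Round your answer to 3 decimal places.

31.241

Var(-4T - 5) = (-4)²·61 = 976
σ(U) = √976 ≈ 31.241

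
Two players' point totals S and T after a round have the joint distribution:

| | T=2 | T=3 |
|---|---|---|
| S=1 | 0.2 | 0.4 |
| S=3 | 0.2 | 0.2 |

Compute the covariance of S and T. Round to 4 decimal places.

-0.0800

E[S] = 1.8,  E[T] = 2.6
E[ST] = 4.6
cov(S,T) = E[ST] − E[S]E[T] = 4.6 − (1.8)(2.6) = -0.08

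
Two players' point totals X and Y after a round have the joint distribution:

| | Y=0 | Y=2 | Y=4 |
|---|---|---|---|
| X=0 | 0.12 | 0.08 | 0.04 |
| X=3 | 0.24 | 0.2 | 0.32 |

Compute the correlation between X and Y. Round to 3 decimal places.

E[X] = 2.28,  E[Y] = 2
E[XY] = 5.04
Cov(X,Y) = E[XY] − E[X]E[Y] = 5.04 − (2.28)(2) = 0.48
V(X) = 1.6416,  V(Y) = 2.88
ρ = 0.48 / √(1.6416·2.88) ≈ 0.221

0.221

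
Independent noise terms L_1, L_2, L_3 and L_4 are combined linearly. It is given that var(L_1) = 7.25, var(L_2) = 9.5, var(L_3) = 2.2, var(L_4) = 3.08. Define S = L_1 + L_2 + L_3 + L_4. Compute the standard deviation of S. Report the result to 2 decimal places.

4.69

By independence, var(S) = (1)²var(L_1) + (1)²var(L_2) + (1)²var(L_3) + (1)²var(L_4)
= (1)²·7.25 + (1)²·9.5 + (1)²·2.2 + (1)²·3.08 = 22.03
SD(S) = √22.03 ≈ 4.69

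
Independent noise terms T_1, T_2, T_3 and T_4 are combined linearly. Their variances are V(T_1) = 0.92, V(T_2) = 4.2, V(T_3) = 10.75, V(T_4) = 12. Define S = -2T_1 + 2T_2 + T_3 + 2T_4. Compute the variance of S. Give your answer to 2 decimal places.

By independence, V(S) = (-2)²V(T_1) + (2)²V(T_2) + (1)²V(T_3) + (2)²V(T_4)
= (-2)²·0.92 + (2)²·4.2 + (1)²·10.75 + (2)²·12 = 79.23

79.23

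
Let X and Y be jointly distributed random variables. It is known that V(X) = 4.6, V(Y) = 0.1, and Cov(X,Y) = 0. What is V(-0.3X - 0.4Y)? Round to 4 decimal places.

0.4300

V(-0.3X - 0.4Y) = (-0.3)²·V(X) + (-0.4)²·V(Y) + 2·(-0.3)·(-0.4)·Cov(X,Y)
= 0.09·4.6 + 0.16·0.1 + 0.24·0 = 0.43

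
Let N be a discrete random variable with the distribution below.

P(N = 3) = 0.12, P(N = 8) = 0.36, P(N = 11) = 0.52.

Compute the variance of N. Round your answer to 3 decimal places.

E[N] = (3)(0.12) + (8)(0.36) + (11)(0.52) = 8.96
E[N²] = (3)²(0.12) + (8)²(0.36) + (11)²(0.52) = 87.04
V(N) = E[N²] − (E[N])² = 87.04 − (8.96)² = 6.7584

6.758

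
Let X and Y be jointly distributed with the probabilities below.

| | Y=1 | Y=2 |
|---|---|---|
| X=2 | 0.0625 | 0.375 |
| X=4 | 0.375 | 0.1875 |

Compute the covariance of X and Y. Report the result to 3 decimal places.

E[X] = 3.125,  E[Y] = 1.5625
E[XY] = 4.625
cov(X,Y) = E[XY] − E[X]E[Y] = 4.625 − (3.125)(1.5625) = -0.2578125

-0.258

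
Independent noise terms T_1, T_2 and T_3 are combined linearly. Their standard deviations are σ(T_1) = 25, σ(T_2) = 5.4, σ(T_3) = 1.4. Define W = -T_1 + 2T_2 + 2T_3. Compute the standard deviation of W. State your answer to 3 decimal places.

var(T_1) = 625, var(T_2) = 29.16, var(T_3) = 1.96
By independence, var(W) = (-1)²var(T_1) + (2)²var(T_2) + (2)²var(T_3)
= (-1)²·625 + (2)²·29.16 + (2)²·1.96 = 749.48
σ(W) = √749.48 ≈ 27.377

27.377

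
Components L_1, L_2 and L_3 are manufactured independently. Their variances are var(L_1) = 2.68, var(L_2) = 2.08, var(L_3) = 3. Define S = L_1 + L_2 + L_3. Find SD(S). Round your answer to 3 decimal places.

2.786

By independence, var(S) = (1)²var(L_1) + (1)²var(L_2) + (1)²var(L_3)
= (1)²·2.68 + (1)²·2.08 + (1)²·3 = 7.76
SD(S) = √7.76 ≈ 2.786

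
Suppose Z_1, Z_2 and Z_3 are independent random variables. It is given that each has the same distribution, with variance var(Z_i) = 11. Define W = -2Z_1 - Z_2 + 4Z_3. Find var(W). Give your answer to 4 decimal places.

By independence, var(W) = (-2)²var(Z_1) + (-1)²var(Z_2) + (4)²var(Z_3)
= (-2)²·11 + (-1)²·11 + (4)²·11 = 231

231.0000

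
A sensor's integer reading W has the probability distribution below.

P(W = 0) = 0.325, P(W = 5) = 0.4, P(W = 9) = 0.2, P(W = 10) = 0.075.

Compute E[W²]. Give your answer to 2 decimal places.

33.70

E[W²] = (0)²(0.325) + (5)²(0.4) + (9)²(0.2) + (10)²(0.075) = 33.7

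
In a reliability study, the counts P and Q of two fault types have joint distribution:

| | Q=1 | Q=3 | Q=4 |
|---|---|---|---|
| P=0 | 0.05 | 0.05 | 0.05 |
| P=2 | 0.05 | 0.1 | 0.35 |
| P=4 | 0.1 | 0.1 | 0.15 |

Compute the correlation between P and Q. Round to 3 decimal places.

-0.038

E[P] = 2.4,  E[Q] = 3.15
E[PQ] = 7.5
cov(P,Q) = E[PQ] − E[P]E[Q] = 7.5 − (2.4)(3.15) = -0.06
var(P) = 1.84,  var(Q) = 1.3275
ρ = -0.06 / √(1.84·1.3275) ≈ -0.038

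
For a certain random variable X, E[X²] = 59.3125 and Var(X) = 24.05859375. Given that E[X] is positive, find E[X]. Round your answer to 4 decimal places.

5.9375

(E[X])² = E[X²] − Var(X) = 59.3125 − 24.05859375 = 35.25390625
E[X] = √35.25390625 = 5.9375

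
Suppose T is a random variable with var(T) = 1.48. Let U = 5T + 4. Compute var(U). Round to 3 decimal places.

37.000

var(5T + 4) = (5)²·var(T) = 25·1.48 = 37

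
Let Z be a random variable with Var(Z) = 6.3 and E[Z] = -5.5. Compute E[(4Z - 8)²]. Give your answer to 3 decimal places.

E[4Z - 8] = 4·-5.5 − 8 = -30
Var(4Z - 8) = (4)²·6.3 = 100.8
E[(4Z - 8)²] = Var((4Z - 8)) + (E[(4Z - 8)])² = 100.8 + (-30)² = 1000.8

1000.800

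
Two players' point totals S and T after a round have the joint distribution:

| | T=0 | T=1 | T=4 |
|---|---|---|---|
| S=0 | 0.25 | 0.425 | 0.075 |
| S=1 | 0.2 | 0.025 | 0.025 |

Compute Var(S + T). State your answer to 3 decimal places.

1.340

E[S] = 0.25,  E[T] = 0.85,  E[ST] = 0.125
Var(S) = 0.25 − (0.25)² = 0.1875;  Var(T) = 2.05 − (0.85)² = 1.3275
cov(S,T) = 0.125 − (0.25)(0.85) = -0.0875
Var(S + T) = (1)²·0.1875 + (1)²·1.3275 + 2·(1)·(1)·-0.0875 = 1.34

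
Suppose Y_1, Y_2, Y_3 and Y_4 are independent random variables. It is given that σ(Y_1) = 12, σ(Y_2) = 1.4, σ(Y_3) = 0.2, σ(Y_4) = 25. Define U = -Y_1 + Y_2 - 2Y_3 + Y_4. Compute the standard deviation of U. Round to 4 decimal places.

27.7690

Var(Y_1) = 144, Var(Y_2) = 1.96, Var(Y_3) = 0.04, Var(Y_4) = 625
By independence, Var(U) = (-1)²Var(Y_1) + (1)²Var(Y_2) + (-2)²Var(Y_3) + (1)²Var(Y_4)
= (-1)²·144 + (1)²·1.96 + (-2)²·0.04 + (1)²·625 = 771.12
σ(U) = √771.12 ≈ 27.7690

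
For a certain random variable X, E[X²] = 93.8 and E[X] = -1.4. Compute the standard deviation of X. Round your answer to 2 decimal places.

V(X) = 93.8 − (-1.4)² = 91.84
sd(X) = √91.84 ≈ 9.58

9.58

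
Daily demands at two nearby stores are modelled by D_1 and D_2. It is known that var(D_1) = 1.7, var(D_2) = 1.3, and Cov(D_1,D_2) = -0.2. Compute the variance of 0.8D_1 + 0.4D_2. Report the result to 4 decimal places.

1.1680

var(0.8D_1 + 0.4D_2) = (0.8)²·var(D_1) + (0.4)²·var(D_2) + 2·(0.8)·(0.4)·Cov(D_1,D_2)
= 0.64·1.7 + 0.16·1.3 + 0.64·-0.2 = 1.168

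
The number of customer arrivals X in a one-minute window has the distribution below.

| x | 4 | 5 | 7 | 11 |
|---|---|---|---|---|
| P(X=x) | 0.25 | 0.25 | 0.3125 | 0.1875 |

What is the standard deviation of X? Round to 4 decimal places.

2.4495

E[X] = (4)(0.25) + (5)(0.25) + (7)(0.3125) + (11)(0.1875) = 6.5
E[X²] = (4)²(0.25) + (5)²(0.25) + (7)²(0.3125) + (11)²(0.1875) = 48.25
V(X) = E[X²] − (E[X])² = 48.25 − (6.5)² = 6
SD(X) = √6 ≈ 2.4495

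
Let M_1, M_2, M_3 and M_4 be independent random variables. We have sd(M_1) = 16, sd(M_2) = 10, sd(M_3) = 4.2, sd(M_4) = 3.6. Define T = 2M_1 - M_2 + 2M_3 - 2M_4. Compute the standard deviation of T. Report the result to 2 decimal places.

35.30

V(M_1) = 256, V(M_2) = 100, V(M_3) = 17.64, V(M_4) = 12.96
By independence, V(T) = (2)²V(M_1) + (-1)²V(M_2) + (2)²V(M_3) + (-2)²V(M_4)
= (2)²·256 + (-1)²·100 + (2)²·17.64 + (-2)²·12.96 = 1246.4
sd(T) = √1246.4 ≈ 35.30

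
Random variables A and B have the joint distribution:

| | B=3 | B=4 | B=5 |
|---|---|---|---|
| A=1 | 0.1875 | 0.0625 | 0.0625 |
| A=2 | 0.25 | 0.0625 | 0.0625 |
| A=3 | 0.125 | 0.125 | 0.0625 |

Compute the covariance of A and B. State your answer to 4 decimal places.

0.0625

E[A] = 2,  E[B] = 3.625
E[AB] = 7.3125
Cov(A,B) = E[AB] − E[A]E[B] = 7.3125 − (2)(3.625) = 0.0625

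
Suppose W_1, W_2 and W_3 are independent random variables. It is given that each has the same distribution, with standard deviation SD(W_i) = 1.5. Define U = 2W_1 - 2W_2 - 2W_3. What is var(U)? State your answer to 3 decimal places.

27.000

var(W_i) = (1.5)² = 2.25
By independence, var(U) = (2)²var(W_1) + (-2)²var(W_2) + (-2)²var(W_3)
= (2)²·2.25 + (-2)²·2.25 + (-2)²·2.25 = 27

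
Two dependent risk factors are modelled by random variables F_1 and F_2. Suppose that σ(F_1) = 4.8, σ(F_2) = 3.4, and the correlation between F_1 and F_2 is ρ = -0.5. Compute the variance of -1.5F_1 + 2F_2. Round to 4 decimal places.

V(F_1) = (4.8)² = 23.04;  V(F_2) = (3.4)² = 11.56
Cov(F_1,F_2) = ρ·σ(F_1)·σ(F_2) = -0.5·4.8·3.4 = -8.16
V(-1.5F_1 + 2F_2) = (-1.5)²·V(F_1) + (2)²·V(F_2) + 2·(-1.5)·(2)·Cov(F_1,F_2)
= 2.25·23.04 + 4·11.56 + -6·-8.16 = 147.04

147.0400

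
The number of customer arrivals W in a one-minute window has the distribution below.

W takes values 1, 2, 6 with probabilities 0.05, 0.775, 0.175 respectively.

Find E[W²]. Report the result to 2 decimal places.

E[W²] = (1)²(0.05) + (2)²(0.775) + (6)²(0.175) = 9.45

9.45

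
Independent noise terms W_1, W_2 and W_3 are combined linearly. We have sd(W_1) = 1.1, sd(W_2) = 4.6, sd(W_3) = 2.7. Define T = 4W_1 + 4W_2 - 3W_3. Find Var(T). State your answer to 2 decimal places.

Var(W_1) = 1.21, Var(W_2) = 21.16, Var(W_3) = 7.29
By independence, Var(T) = (4)²Var(W_1) + (4)²Var(W_2) + (-3)²Var(W_3)
= (4)²·1.21 + (4)²·21.16 + (-3)²·7.29 = 423.53

423.53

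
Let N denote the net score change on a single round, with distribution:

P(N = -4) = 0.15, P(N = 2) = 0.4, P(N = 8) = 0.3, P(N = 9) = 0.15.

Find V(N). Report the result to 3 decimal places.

E[N] = (-4)(0.15) + (2)(0.4) + (8)(0.3) + (9)(0.15) = 3.95
E[N²] = (-4)²(0.15) + (2)²(0.4) + (8)²(0.3) + (9)²(0.15) = 35.35
V(N) = E[N²] − (E[N])² = 35.35 − (3.95)² = 19.7475

19.748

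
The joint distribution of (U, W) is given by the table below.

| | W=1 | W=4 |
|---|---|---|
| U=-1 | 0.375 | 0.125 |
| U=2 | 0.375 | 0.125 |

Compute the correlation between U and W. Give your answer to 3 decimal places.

0.000

E[U] = 0.5,  E[W] = 1.75
E[UW] = 0.875
cov(U,W) = E[UW] − E[U]E[W] = 0.875 − (0.5)(1.75) = 0
Var(U) = 2.25,  Var(W) = 1.6875
ρ = 0 / √(2.25·1.6875) ≈ 0.000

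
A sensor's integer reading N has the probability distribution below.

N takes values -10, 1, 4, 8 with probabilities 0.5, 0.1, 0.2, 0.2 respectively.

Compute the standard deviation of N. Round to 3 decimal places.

7.736

E[N] = (-10)(0.5) + (1)(0.1) + (4)(0.2) + (8)(0.2) = -2.5
E[N²] = (-10)²(0.5) + (1)²(0.1) + (4)²(0.2) + (8)²(0.2) = 66.1
Var(N) = E[N²] − (E[N])² = 66.1 − (-2.5)² = 59.85
sd(N) = √59.85 ≈ 7.736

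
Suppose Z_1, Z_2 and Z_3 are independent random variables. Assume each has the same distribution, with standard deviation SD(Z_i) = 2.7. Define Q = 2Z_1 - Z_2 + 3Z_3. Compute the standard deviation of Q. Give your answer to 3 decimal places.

V(Z_i) = (2.7)² = 7.29
By independence, V(Q) = (2)²V(Z_1) + (-1)²V(Z_2) + (3)²V(Z_3)
= (2)²·7.29 + (-1)²·7.29 + (3)²·7.29 = 102.06
SD(Q) = √102.06 ≈ 10.102

10.102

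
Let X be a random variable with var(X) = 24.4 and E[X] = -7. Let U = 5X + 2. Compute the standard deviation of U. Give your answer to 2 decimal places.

var(5X + 2) = (5)²·24.4 = 610
σ(U) = √610 ≈ 24.70

24.70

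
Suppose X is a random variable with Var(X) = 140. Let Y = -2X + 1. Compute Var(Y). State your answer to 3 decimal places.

Var(-2X + 1) = (-2)²·Var(X) = 4·140 = 560

560.000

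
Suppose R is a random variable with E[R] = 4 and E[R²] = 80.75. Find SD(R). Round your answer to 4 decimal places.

8.0467

Var(R) = 80.75 − (4)² = 64.75
SD(R) = √64.75 ≈ 8.0467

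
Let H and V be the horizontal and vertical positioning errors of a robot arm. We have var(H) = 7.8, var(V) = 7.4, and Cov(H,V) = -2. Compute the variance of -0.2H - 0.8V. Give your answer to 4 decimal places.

var(-0.2H - 0.8V) = (-0.2)²·var(H) + (-0.8)²·var(V) + 2·(-0.2)·(-0.8)·Cov(H,V)
= 0.04·7.8 + 0.64·7.4 + 0.32·-2 = 4.408

4.4080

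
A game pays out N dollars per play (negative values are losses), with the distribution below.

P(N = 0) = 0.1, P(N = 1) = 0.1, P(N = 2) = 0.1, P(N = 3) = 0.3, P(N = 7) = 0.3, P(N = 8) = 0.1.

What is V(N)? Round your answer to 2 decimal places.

E[N] = (0)(0.1) + (1)(0.1) + (2)(0.1) + (3)(0.3) + (7)(0.3) + (8)(0.1) = 4.1
E[N²] = (0)²(0.1) + (1)²(0.1) + (2)²(0.1) + (3)²(0.3) + (7)²(0.3) + (8)²(0.1) = 24.3
V(N) = E[N²] − (E[N])² = 24.3 − (4.1)² = 7.49

7.49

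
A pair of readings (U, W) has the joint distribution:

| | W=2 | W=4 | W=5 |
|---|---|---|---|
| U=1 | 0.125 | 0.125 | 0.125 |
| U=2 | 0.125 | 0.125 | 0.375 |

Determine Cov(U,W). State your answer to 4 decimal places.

E[U] = 1.625,  E[W] = 4
E[UW] = 6.625
Cov(U,W) = E[UW] − E[U]E[W] = 6.625 − (1.625)(4) = 0.125

0.1250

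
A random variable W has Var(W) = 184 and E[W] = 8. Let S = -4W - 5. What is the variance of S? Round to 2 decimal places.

2944.00

Var(-4W - 5) = (-4)²·Var(W) = 16·184 = 2944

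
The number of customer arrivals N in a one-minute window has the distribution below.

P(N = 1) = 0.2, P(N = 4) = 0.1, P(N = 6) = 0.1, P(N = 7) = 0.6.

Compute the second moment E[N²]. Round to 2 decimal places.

E[N²] = (1)²(0.2) + (4)²(0.1) + (6)²(0.1) + (7)²(0.6) = 34.8

34.80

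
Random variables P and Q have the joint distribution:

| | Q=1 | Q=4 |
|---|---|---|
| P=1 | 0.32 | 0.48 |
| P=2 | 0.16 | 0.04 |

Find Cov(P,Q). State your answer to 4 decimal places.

-0.1920

E[P] = 1.2,  E[Q] = 2.56
E[PQ] = 2.88
Cov(P,Q) = E[PQ] − E[P]E[Q] = 2.88 − (1.2)(2.56) = -0.192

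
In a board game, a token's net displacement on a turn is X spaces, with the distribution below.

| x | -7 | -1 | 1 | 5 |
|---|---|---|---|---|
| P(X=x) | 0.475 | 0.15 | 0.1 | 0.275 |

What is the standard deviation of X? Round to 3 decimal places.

E[X] = (-7)(0.475) + (-1)(0.15) + (1)(0.1) + (5)(0.275) = -2
E[X²] = (-7)²(0.475) + (-1)²(0.15) + (1)²(0.1) + (5)²(0.275) = 30.4
Var(X) = E[X²] − (E[X])² = 30.4 − (-2)² = 26.4
SD(X) = √26.4 ≈ 5.138

5.138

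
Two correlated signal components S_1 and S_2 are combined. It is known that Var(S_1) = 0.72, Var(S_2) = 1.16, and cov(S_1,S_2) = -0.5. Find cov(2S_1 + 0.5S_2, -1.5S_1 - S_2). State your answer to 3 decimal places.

-1.365

cov(2S_1 + 0.5S_2, -1.5S_1 - S_2) = (2)(-1.5)Var(S_1) + (0.5)(-1)Var(S_2) + [(2)(-1) + (0.5)(-1.5)]cov(S_1,S_2)
= -3·0.72 + -0.5·1.16 + -2.75·-0.5 = -1.365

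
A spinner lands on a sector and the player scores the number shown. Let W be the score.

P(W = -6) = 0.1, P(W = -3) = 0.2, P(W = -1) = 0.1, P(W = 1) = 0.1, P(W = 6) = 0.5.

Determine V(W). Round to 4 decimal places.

E[W] = (-6)(0.1) + (-3)(0.2) + (-1)(0.1) + (1)(0.1) + (6)(0.5) = 1.8
E[W²] = (-6)²(0.1) + (-3)²(0.2) + (-1)²(0.1) + (1)²(0.1) + (6)²(0.5) = 23.6
V(W) = E[W²] − (E[W])² = 23.6 − (1.8)² = 20.36

20.3600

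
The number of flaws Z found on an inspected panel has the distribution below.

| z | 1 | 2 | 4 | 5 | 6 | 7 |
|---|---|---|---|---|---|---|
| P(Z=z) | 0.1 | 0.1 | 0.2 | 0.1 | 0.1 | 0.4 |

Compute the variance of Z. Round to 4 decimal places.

4.4000

E[Z] = (1)(0.1) + (2)(0.1) + (4)(0.2) + (5)(0.1) + (6)(0.1) + (7)(0.4) = 5
E[Z²] = (1)²(0.1) + (2)²(0.1) + (4)²(0.2) + (5)²(0.1) + (6)²(0.1) + (7)²(0.4) = 29.4
Var(Z) = E[Z²] − (E[Z])² = 29.4 − (5)² = 4.4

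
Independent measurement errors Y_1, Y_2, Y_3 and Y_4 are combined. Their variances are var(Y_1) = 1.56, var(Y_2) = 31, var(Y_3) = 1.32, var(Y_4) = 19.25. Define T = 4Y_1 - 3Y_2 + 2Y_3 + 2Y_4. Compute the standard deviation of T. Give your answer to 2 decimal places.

By independence, var(T) = (4)²var(Y_1) + (-3)²var(Y_2) + (2)²var(Y_3) + (2)²var(Y_4)
= (4)²·1.56 + (-3)²·31 + (2)²·1.32 + (2)²·19.25 = 386.24
σ(T) = √386.24 ≈ 19.65

19.65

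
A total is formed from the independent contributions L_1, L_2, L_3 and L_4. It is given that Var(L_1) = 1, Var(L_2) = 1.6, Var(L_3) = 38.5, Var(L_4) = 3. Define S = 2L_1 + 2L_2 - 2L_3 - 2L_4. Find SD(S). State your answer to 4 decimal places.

By independence, Var(S) = (2)²Var(L_1) + (2)²Var(L_2) + (-2)²Var(L_3) + (-2)²Var(L_4)
= (2)²·1 + (2)²·1.6 + (-2)²·38.5 + (-2)²·3 = 176.4
SD(S) = √176.4 ≈ 13.2816

13.2816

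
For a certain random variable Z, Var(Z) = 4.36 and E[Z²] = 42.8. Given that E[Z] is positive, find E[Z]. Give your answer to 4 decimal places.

(E[Z])² = E[Z²] − Var(Z) = 42.8 − 4.36 = 38.44
E[Z] = √38.44 = 6.2

6.2000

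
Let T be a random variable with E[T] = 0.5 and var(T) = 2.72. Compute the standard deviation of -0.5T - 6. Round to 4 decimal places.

0.8246

var(-0.5T - 6) = (-0.5)²·2.72 = 0.68
SD(-0.5T - 6) = √0.68 ≈ 0.8246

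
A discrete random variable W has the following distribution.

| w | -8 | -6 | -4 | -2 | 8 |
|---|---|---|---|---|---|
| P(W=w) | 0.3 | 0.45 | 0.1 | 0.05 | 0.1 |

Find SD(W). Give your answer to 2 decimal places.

E[W] = (-8)(0.3) + (-6)(0.45) + (-4)(0.1) + (-2)(0.05) + (8)(0.1) = -4.8
E[W²] = (-8)²(0.3) + (-6)²(0.45) + (-4)²(0.1) + (-2)²(0.05) + (8)²(0.1) = 43.6
var(W) = E[W²] − (E[W])² = 43.6 − (-4.8)² = 20.56
SD(W) = √20.56 ≈ 4.53

4.53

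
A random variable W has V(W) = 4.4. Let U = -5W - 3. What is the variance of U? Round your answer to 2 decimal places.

110.00

V(-5W - 3) = (-5)²·V(W) = 25·4.4 = 110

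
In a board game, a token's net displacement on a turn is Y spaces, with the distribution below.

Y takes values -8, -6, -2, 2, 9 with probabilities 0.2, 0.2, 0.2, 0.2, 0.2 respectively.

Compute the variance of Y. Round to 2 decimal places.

E[Y] = (-8)(0.2) + (-6)(0.2) + (-2)(0.2) + (2)(0.2) + (9)(0.2) = -1
E[Y²] = (-8)²(0.2) + (-6)²(0.2) + (-2)²(0.2) + (2)²(0.2) + (9)²(0.2) = 37.8
var(Y) = E[Y²] − (E[Y])² = 37.8 − (-1)² = 36.8

36.80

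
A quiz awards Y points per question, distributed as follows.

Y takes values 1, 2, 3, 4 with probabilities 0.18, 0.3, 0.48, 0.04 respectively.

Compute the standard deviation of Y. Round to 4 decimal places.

E[Y] = (1)(0.18) + (2)(0.3) + (3)(0.48) + (4)(0.04) = 2.38
E[Y²] = (1)²(0.18) + (2)²(0.3) + (3)²(0.48) + (4)²(0.04) = 6.34
V(Y) = E[Y²] − (E[Y])² = 6.34 − (2.38)² = 0.6756
SD(Y) = √0.6756 ≈ 0.8219

0.8219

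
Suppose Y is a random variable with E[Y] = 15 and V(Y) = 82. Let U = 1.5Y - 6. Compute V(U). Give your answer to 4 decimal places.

V(1.5Y - 6) = (1.5)²·V(Y) = 2.25·82 = 184.5

184.5000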